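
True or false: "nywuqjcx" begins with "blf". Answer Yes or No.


Input string: 'nywuqjcx'
Prefix to check: 'blf'
First 3 characters of input: 'nyw'
Match: False
Result: No


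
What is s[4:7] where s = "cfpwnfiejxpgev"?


Input string: 'cfpwnfiejxpgev'
Operation: slice [4:7]
Extract characters: s[4]='n', s[5]='f', s[6]='i'
Result: nfi


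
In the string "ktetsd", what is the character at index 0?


Input string: 'ktetsd'
Operation: get character at index 0
Index mapping: s[0]='k'
Result: 'k'


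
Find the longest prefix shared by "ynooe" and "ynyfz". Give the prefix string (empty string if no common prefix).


String 1: 'ynooe'
String 2: 'ynyfz'
Compare position by position:
pos 0: 'y' vs 'y' match
pos 1: 'n' vs 'n' match
pos 2: 'o' vs 'y' differ -> stop
Longest common prefix: "yn" (length 2)


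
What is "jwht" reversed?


Input string: 'jwht'
Operation: reverse character order
Original order: 'j' -> 'w' -> 'h' -> 't'
Reversed order: 't' -> 'h' -> 'w' -> 'j'
Result: thwj


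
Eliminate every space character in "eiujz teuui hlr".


Input string: 'eiujz teuui hlr'
Operation: remove all spaces
Words: 'eiujz', 'teuui', 'hlr'
Join without spaces: eiujzteuuihlr


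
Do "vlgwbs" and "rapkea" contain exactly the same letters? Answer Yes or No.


String 1: 'vlgwbs' -> sorted: 'bglsvw'
String 2: 'rapkea' -> sorted: 'aaekpr'
Compare sorted forms: 'bglsvw' != 'aaekpr'
Anagram: No


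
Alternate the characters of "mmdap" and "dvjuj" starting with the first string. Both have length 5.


String 1: 'mmdap'
String 2: 'dvjuj'
Operation: alternate characters
Pairs: 'm'+'d', 'm'+'v', 'd'+'j', 'a'+'u', 'p'+'j'
Result: mdmvdjaupj


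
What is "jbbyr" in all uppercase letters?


Input string: 'jbbyr'
Operation: convert each letter to uppercase
Mapping: 'j'->'J', 'b'->'B', 'b'->'B', 'y'->'Y', 'r'->'R'
Result: JBBYR


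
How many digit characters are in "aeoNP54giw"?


Input string: 'aeoNP54giw'
Operation: count digit characters (0-9)
Scan: 'a', 'e', 'o', 'N', 'P', '5'(digit), '4'(digit), 'g', 'i', 'w'
Digits found: 2
Result: 2


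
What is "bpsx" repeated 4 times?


Input string: 'bpsx'
Operation: repeat 4 times
Concatenation: 'bpsx' + 'bpsx' + 'bpsx' + 'bpsx'
Result: bpsxbpsxbpsxbpsx


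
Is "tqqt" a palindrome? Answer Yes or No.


Input string: 'tqqt'
Reversed: 'tqqt'
Compare pairs: s[0]='t' vs s[3]='t' (match), s[1]='q' vs s[2]='q' (match)
Palindrome: Yes


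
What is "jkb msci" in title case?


Input string: 'jkb msci'
Operation: capitalize first letter of each word
Word transformations: 'jkb'->'Jkb', 'msci'->'Msci'
Result: Jkb Msci


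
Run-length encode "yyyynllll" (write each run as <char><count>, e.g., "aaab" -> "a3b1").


Input: 'yyyynllll'
Operation: identify consecutive runs
Runs: 'yyyy' -> y4, 'n' -> n1, 'llll' -> l4
Encoded: y4n1l4


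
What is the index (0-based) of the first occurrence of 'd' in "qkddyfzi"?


Input string: 'qkddyfzi'
Target: 'd'
Scanning left to right: s[0]='q', s[1]='k', s[2]='d'
First match at index: 2


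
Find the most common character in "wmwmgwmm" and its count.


Input: 'wmwmgwmm'
Operation: tally each character
Counts: 'g':1, 'm':4, 'w':3
Maximum: 'm' appears 4 times


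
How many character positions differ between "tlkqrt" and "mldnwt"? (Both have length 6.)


String 1: 'tlkqrt'
String 2: 'mldnwt'
Compare each position: pos 0: 't'!='m', pos 1: 'l'=='l', pos 2: 'k'!='d', pos 3: 'q'!='n', pos 4: 'r'!='w', pos 5: 't'=='t'
Differing positions: 4
Hamming distance: 4


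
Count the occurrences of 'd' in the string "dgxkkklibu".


Input string: 'dgxkkklibu'
Target character: 'd'
Scan each position: s[0]='d'
Matches found at indices: 0
Total: 1


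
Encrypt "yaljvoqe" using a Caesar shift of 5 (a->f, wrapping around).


Input: 'yaljvoqe', shift = 5
Operation: for each letter, (position + 5) mod 26
Mapping: 'y'(24+5=29, 29 mod 26=3)->'d', 'a'(0+5=5)->'f', 'l'(11+5=16)->'q', 'j'(9+5=14)->'o', 'v'(21+5=26, 26 mod 26=0)->'a', 'o'(14+5=19)->'t', 'q'(16+5=21)->'v', 'e'(4+5=9)->'j'
Result: dfqoatvj


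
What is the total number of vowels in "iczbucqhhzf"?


Input string: 'iczbucqhhzf'
Operation: count vowels (a, e, i, o, u)
Scan: s[0]='i' (vowel), s[1]='c', s[2]='z', s[3]='b', s[4]='u' (vowel), s[5]='c', s[6]='q', s[7]='h', s[8]='h', s[9]='z', s[10]='f'
Vowels found: 2
Result: 2


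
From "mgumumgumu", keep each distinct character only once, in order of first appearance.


Input: 'mgumumgumu'
Operation: keep first occurrence of each character
Scan: s[0]='m' new -> keep; s[1]='g' new -> keep; s[2]='u' new -> keep; s[3]='m' seen -> skip; s[4]='u' seen -> skip; s[5]='m' seen -> skip; s[6]='g' seen -> skip; s[7]='u' seen -> skip; s[8]='m' seen -> skip; s[9]='u' seen -> skip
Result: mgu


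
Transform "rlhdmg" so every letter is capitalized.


Input string: 'rlhdmg'
Operation: convert each letter to uppercase
Mapping: 'r'->'R', 'l'->'L', 'h'->'H', 'd'->'D', 'm'->'M', 'g'->'G'
Result: RLHDMG


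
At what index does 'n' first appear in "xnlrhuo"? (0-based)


Input string: 'xnlrhuo'
Target: 'n'
Scanning left to right: s[0]='x', s[1]='n'
First match at index: 1


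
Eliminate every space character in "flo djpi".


Input string: 'flo djpi'
Operation: remove all spaces
Words: 'flo', 'djpi'
Join without spaces: flodjpi


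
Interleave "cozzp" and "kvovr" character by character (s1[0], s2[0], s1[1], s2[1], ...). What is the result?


String 1: 'cozzp'
String 2: 'kvovr'
Operation: alternate characters
Pairs: 'c'+'k', 'o'+'v', 'z'+'o', 'z'+'v', 'p'+'r'
Result: ckovzozvpr


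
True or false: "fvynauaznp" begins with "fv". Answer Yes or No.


Input string: 'fvynauaznp'
Prefix to check: 'fv'
First 2 characters of input: 'fv'
Match: True
Result: Yes


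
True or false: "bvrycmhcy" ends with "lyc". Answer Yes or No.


Input string: 'bvrycmhcy'
Suffix to check: 'lyc'
Last 3 characters of input: 'hcy'
Match: False
Result: No


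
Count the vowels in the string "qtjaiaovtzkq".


Input string: 'qtjaiaovtzkq'
Operation: count vowels (a, e, i, o, u)
Scan: s[0]='q', s[1]='t', s[2]='j', s[3]='a' (vowel), s[4]='i' (vowel), s[5]='a' (vowel), s[6]='o' (vowel), s[7]='v', s[8]='t', s[9]='z', s[10]='k', s[11]='q'
Vowels found: 4
Result: 4


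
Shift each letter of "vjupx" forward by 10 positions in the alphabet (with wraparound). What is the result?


Input: 'vjupx', shift = 10
Operation: for each letter, (position + 10) mod 26
Mapping: 'v'(21+10=31, 31 mod 26=5)->'f', 'j'(9+10=19)->'t', 'u'(20+10=30, 30 mod 26=4)->'e', 'p'(15+10=25)->'z', 'x'(23+10=33, 33 mod 26=7)->'h'
Result: ftezh


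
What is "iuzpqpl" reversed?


Input string: 'iuzpqpl'
Operation: reverse character order
Original order: 'i' -> 'u' -> 'z' -> 'p' -> 'q' -> 'p' -> 'l'
Reversed order: 'l' -> 'p' -> 'q' -> 'p' -> 'z' -> 'u' -> 'i'
Result: lpqpzui


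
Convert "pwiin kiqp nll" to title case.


Input string: 'pwiin kiqp nll'
Operation: capitalize first letter of each word
Word transformations: 'pwiin'->'Pwiin', 'kiqp'->'Kiqp', 'nll'->'Nll'
Result: Pwiin Kiqp Nll


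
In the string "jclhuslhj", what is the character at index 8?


Input string: 'jclhuslhj'
Operation: get character at index 8
Index mapping: s[0]='j', s[1]='c', s[2]='l', s[3]='h', s[4]='u', s[5]='s', s[6]='l', s[7]='h', s[8]='j'
Result: 'j'


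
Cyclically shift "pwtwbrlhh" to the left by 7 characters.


Input: 'pwtwbrlhh', shift = 7
Operation: split at index 7 and swap parts
Front part s[0:7] = 'pwtwbrl'
Back part s[7:] = 'hh'
Rotated = back + front = 'hh' + 'pwtwbrl'
Result: hhpwtwbrl


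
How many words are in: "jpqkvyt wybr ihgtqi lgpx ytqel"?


Input string: 'jpqkvyt wybr ihgtqi lgpx ytqel'
Operation: split by spaces
Words found: 'jpqkvyt', 'wybr', 'ihgtqi', 'lgpx', 'ytqel'
Word count: 5


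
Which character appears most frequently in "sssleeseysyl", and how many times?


Input: 'sssleeseysyl'
Operation: tally each character
Counts: 'e':3, 'l':2, 's':5, 'y':2
Maximum: 's' appears 5 times


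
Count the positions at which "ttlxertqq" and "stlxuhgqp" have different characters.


String 1: 'ttlxertqq'
String 2: 'stlxuhgqp'
Compare each position: pos 0: 't'!='s', pos 1: 't'=='t', pos 2: 'l'=='l', pos 3: 'x'=='x', pos 4: 'e'!='u', pos 5: 'r'!='h', pos 6: 't'!='g', pos 7: 'q'=='q', pos 8: 'q'!='p'
Differing positions: 5
Hamming distance: 5


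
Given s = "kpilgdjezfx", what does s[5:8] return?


Input string: 'kpilgdjezfx'
Operation: slice [5:8]
Extract characters: s[5]='d', s[6]='j', s[7]='e'
Result: dje


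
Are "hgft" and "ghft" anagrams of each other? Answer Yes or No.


String 1: 'hgft' -> sorted: 'fght'
String 2: 'ghft' -> sorted: 'fght'
Compare sorted forms: 'fght' == 'fght'
Anagram: Yes


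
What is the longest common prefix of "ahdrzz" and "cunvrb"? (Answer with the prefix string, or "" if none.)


String 1: 'ahdrzz'
String 2: 'cunvrb'
Compare position by position:
pos 0: 'a' vs 'c' differ -> stop
Longest common prefix: "" (length 0)


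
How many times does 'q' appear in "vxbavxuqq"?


Input string: 'vxbavxuqq'
Target character: 'q'
Scan each position: s[7]='q', s[8]='q'
Matches found at indices: 7, 8
Total: 2


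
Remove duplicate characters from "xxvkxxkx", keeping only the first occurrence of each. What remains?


Input: 'xxvkxxkx'
Operation: keep first occurrence of each character
Scan: s[0]='x' new -> keep; s[1]='x' seen -> skip; s[2]='v' new -> keep; s[3]='k' new -> keep; s[4]='x' seen -> skip; s[5]='x' seen -> skip; s[6]='k' seen -> skip; s[7]='x' seen -> skip
Result: xvk


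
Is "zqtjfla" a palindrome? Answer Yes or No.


Input string: 'zqtjfla'
Reversed: 'alfjtqz'
Compare pairs: s[0]='z' vs s[6]='a' (mismatch), s[1]='q' vs s[5]='l' (mismatch), s[2]='t' vs s[4]='f' (mismatch)
Palindrome: No


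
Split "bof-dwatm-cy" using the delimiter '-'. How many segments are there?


Input string: 'bof-dwatm-cy'
Delimiter: '-'
Split result: 'bof', 'dwatm', 'cy'
Number of parts: 3


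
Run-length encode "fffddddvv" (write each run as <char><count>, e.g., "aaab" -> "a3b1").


Input: 'fffddddvv'
Operation: identify consecutive runs
Runs: 'fff' -> f3, 'dddd' -> d4, 'vv' -> v2
Encoded: f3d4v2


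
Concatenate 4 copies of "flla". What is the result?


Input string: 'flla'
Operation: repeat 4 times
Concatenation: 'flla' + 'flla' + 'flla' + 'flla'
Result: fllafllafllaflla


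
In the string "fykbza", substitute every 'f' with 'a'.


Input string: 'fykbza'
Operation: replace 'f' with 'a'
Positions of 'f': 0
After replacement: aykbza


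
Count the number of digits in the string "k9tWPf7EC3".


Input string: 'k9tWPf7EC3'
Operation: count digit characters (0-9)
Scan: 'k', '9'(digit), 't', 'W', 'P', 'f', '7'(digit), 'E', 'C', '3'(digit)
Digits found: 3
Result: 3


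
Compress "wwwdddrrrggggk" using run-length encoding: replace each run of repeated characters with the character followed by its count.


Input: 'wwwdddrrrggggk'
Operation: identify consecutive runs
Runs: 'www' -> w3, 'ddd' -> d3, 'rrr' -> r3, 'gggg' -> g4, 'k' -> k1
Encoded: w3d3r3g4k1


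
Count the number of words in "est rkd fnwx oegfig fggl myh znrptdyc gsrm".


Input string: 'est rkd fnwx oegfig fggl myh znrptdyc gsrm'
Operation: split by spaces
Words found: 'est', 'rkd', 'fnwx', 'oegfig', 'fggl', 'myh', 'znrptdyc', 'gsrm'
Word count: 8


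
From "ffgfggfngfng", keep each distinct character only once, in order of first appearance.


Input: 'ffgfggfngfng'
Operation: keep first occurrence of each character
Scan: s[0]='f' new -> keep; s[1]='f' seen -> skip; s[2]='g' new -> keep; s[3]='f' seen -> skip; s[4]='g' seen -> skip; s[5]='g' seen -> skip; s[6]='f' seen -> skip; s[7]='n' new -> keep; s[8]='g' seen -> skip; s[9]='f' seen -> skip; s[10]='n' seen -> skip; s[11]='g' seen -> skip
Result: fgn


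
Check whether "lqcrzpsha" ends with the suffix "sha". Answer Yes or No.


Input string: 'lqcrzpsha'
Suffix to check: 'sha'
Last 3 characters of input: 'sha'
Match: True
Result: Yes


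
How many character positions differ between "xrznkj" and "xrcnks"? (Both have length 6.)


String 1: 'xrznkj'
String 2: 'xrcnks'
Compare each position: pos 0: 'x'=='x', pos 1: 'r'=='r', pos 2: 'z'!='c', pos 3: 'n'=='n', pos 4: 'k'=='k', pos 5: 'j'!='s'
Differing positions: 2
Hamming distance: 2


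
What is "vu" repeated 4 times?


Input string: 'vu'
Operation: repeat 4 times
Concatenation: 'vu' + 'vu' + 'vu' + 'vu'
Result: vuvuvuvu


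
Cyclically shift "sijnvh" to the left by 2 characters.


Input: 'sijnvh', shift = 2
Operation: split at index 2 and swap parts
Front part s[0:2] = 'si'
Back part s[2:] = 'jnvh'
Rotated = back + front = 'jnvh' + 'si'
Result: jnvhsi


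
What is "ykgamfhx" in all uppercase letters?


Input string: 'ykgamfhx'
Operation: convert each letter to uppercase
Mapping: 'y'->'Y', 'k'->'K', 'g'->'G', 'a'->'A', 'm'->'M', 'f'->'F', 'h'->'H', 'x'->'X'
Result: YKGAMFHX


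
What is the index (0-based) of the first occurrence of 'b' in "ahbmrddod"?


Input string: 'ahbmrddod'
Target: 'b'
Scanning left to right: s[0]='a', s[1]='h', s[2]='b'
First match at index: 2


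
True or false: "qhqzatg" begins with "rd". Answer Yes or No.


Input string: 'qhqzatg'
Prefix to check: 'rd'
First 2 characters of input: 'qh'
Match: False
Result: No


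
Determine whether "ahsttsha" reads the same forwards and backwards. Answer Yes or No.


Input string: 'ahsttsha'
Reversed: 'ahsttsha'
Compare pairs: s[0]='a' vs s[7]='a' (match), s[1]='h' vs s[6]='h' (match), s[2]='s' vs s[5]='s' (match), s[3]='t' vs s[4]='t' (match)
Palindrome: Yes


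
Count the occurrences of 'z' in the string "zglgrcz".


Input string: 'zglgrcz'
Target character: 'z'
Scan each position: s[0]='z', s[6]='z'
Matches found at indices: 0, 6
Total: 2


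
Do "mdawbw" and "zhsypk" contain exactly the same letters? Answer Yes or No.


String 1: 'mdawbw' -> sorted: 'abdmww'
String 2: 'zhsypk' -> sorted: 'hkpsyz'
Compare sorted forms: 'abdmww' != 'hkpsyz'
Anagram: No


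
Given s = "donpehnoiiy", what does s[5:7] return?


Input string: 'donpehnoiiy'
Operation: slice [5:7]
Extract characters: s[5]='h', s[6]='n'
Result: hn


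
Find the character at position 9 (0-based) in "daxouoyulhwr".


Input string: 'daxouoyulhwr'
Operation: get character at index 9
Index mapping: s[0]='d', s[1]='a', s[2]='x', s[3]='o', s[4]='u', s[5]='o', s[6]='y', s[7]='u', s[8]='l', s[9]='h'
Result: 'h'


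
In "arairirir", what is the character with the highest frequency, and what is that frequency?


Input: 'arairirir'
Operation: tally each character
Counts: 'a':2, 'i':3, 'r':4
Maximum: 'r' appears 4 times


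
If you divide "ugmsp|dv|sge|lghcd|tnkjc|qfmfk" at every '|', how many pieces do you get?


Input string: 'ugmsp|dv|sge|lghcd|tnkjc|qfmfk'
Delimiter: '|'
Split result: 'ugmsp', 'dv', 'sge', 'lghcd', 'tnkjc', 'qfmfk'
Number of parts: 6


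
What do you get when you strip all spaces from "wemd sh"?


Input string: 'wemd sh'
Operation: remove all spaces
Words: 'wemd', 'sh'
Join without spaces: wemdsh


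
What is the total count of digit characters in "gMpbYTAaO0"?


Input string: 'gMpbYTAaO0'
Operation: count digit characters (0-9)
Scan: 'g', 'M', 'p', 'b', 'Y', 'T', 'A', 'a', 'O', '0'(digit)
Digits found: 1
Result: 1


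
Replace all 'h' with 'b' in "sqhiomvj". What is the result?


Input string: 'sqhiomvj'
Operation: replace 'h' with 'b'
Positions of 'h': 2
After replacement: sqbiomvj


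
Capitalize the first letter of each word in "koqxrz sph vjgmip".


Input string: 'koqxrz sph vjgmip'
Operation: capitalize first letter of each word
Word transformations: 'koqxrz'->'Koqxrz', 'sph'->'Sph', 'vjgmip'->'Vjgmip'
Result: Koqxrz Sph Vjgmip


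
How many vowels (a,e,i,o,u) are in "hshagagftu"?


Input string: 'hshagagftu'
Operation: count vowels (a, e, i, o, u)
Scan: s[0]='h', s[1]='s', s[2]='h', s[3]='a' (vowel), s[4]='g', s[5]='a' (vowel), s[6]='g', s[7]='f', s[8]='t', s[9]='u' (vowel)
Vowels found: 3
Result: 3


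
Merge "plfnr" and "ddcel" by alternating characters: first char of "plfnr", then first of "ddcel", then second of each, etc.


String 1: 'plfnr'
String 2: 'ddcel'
Operation: alternate characters
Pairs: 'p'+'d', 'l'+'d', 'f'+'c', 'n'+'e', 'r'+'l'
Result: pdldfcnerl


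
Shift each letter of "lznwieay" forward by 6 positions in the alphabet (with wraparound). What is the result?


Input: 'lznwieay', shift = 6
Operation: for each letter, (position + 6) mod 26
Mapping: 'l'(11+6=17)->'r', 'z'(25+6=31, 31 mod 26=5)->'f', 'n'(13+6=19)->'t', 'w'(22+6=28, 28 mod 26=2)->'c', 'i'(8+6=14)->'o', 'e'(4+6=10)->'k', 'a'(0+6=6)->'g', 'y'(24+6=30, 30 mod 26=4)->'e'
Result: rftcokge


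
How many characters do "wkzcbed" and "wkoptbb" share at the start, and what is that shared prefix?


String 1: 'wkzcbed'
String 2: 'wkoptbb'
Compare position by position:
pos 0: 'w' vs 'w' match
pos 1: 'k' vs 'k' match
pos 2: 'z' vs 'o' differ -> stop
Longest common prefix: "wk" (length 2)


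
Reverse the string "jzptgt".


Input string: 'jzptgt'
Operation: reverse character order
Original order: 'j' -> 'z' -> 'p' -> 't' -> 'g' -> 't'
Reversed order: 't' -> 'g' -> 't' -> 'p' -> 'z' -> 'j'
Result: tgtpzj


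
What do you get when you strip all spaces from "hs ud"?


Input string: 'hs ud'
Operation: remove all spaces
Words: 'hs', 'ud'
Join without spaces: hsud


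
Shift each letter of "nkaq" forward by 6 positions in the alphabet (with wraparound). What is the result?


Input: 'nkaq', shift = 6
Operation: for each letter, (position + 6) mod 26
Mapping: 'n'(13+6=19)->'t', 'k'(10+6=16)->'q', 'a'(0+6=6)->'g', 'q'(16+6=22)->'w'
Result: tqgw


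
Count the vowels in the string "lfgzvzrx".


Input string: 'lfgzvzrx'
Operation: count vowels (a, e, i, o, u)
Scan: s[0]='l', s[1]='f', s[2]='g', s[3]='z', s[4]='v', s[5]='z', s[6]='r', s[7]='x'
Vowels found: 0
Result: 0


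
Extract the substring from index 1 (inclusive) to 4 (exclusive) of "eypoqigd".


Input string: 'eypoqigd'
Operation: slice [1:4]
Extract characters: s[1]='y', s[2]='p', s[3]='o'
Result: ypo


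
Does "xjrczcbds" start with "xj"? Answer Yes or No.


Input string: 'xjrczcbds'
Prefix to check: 'xj'
First 2 characters of input: 'xj'
Match: True
Result: Yes


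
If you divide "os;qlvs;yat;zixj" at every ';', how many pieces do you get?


Input string: 'os;qlvs;yat;zixj'
Delimiter: ';'
Split result: 'os', 'qlvs', 'yat', 'zixj'
Number of parts: 4


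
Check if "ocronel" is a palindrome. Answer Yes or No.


Input string: 'ocronel'
Reversed: 'lenorco'
Compare pairs: s[0]='o' vs s[6]='l' (mismatch), s[1]='c' vs s[5]='e' (mismatch), s[2]='r' vs s[4]='n' (mismatch)
Palindrome: No


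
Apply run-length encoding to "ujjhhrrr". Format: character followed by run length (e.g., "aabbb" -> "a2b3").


Input: 'ujjhhrrr'
Operation: identify consecutive runs
Runs: 'u' -> u1, 'jj' -> j2, 'hh' -> h2, 'rrr' -> r3
Encoded: u1j2h2r3


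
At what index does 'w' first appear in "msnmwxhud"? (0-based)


Input string: 'msnmwxhud'
Target: 'w'
Scanning left to right: s[0]='m', s[1]='s', s[2]='n', s[3]='m', s[4]='w'
First match at index: 4


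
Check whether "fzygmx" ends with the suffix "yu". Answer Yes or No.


Input string: 'fzygmx'
Suffix to check: 'yu'
Last 2 characters of input: 'mx'
Match: False
Result: No


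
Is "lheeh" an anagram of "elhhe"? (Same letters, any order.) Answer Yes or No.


String 1: 'elhhe' -> sorted: 'eehhl'
String 2: 'lheeh' -> sorted: 'eehhl'
Compare sorted forms: 'eehhl' == 'eehhl'
Anagram: Yes


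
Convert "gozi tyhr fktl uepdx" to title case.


Input string: 'gozi tyhr fktl uepdx'
Operation: capitalize first letter of each word
Word transformations: 'gozi'->'Gozi', 'tyhr'->'Tyhr', 'fktl'->'Fktl', 'uepdx'->'Uepdx'
Result: Gozi Tyhr Fktl Uepdx


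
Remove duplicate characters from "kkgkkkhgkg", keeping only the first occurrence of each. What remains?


Input: 'kkgkkkhgkg'
Operation: keep first occurrence of each character
Scan: s[0]='k' new -> keep; s[1]='k' seen -> skip; s[2]='g' new -> keep; s[3]='k' seen -> skip; s[4]='k' seen -> skip; s[5]='k' seen -> skip; s[6]='h' new -> keep; s[7]='g' seen -> skip; s[8]='k' seen -> skip; s[9]='g' seen -> skip
Result: kgh


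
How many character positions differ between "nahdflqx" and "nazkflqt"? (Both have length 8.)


String 1: 'nahdflqx'
String 2: 'nazkflqt'
Compare each position: pos 0: 'n'=='n', pos 1: 'a'=='a', pos 2: 'h'!='z', pos 3: 'd'!='k', pos 4: 'f'=='f', pos 5: 'l'=='l', pos 6: 'q'=='q', pos 7: 'x'!='t'
Differing positions: 3
Hamming distance: 3


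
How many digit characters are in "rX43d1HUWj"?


Input string: 'rX43d1HUWj'
Operation: count digit characters (0-9)
Scan: 'r', 'X', '4'(digit), '3'(digit), 'd', '1'(digit), 'H', 'U', 'W', 'j'
Digits found: 3
Result: 3


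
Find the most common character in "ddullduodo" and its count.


Input: 'ddullduodo'
Operation: tally each character
Counts: 'd':4, 'l':2, 'o':2, 'u':2
Maximum: 'd' appears 4 times


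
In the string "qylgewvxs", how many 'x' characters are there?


Input string: 'qylgewvxs'
Target character: 'x'
Scan each position: s[7]='x'
Matches found at indices: 7
Total: 1


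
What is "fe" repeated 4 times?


Input string: 'fe'
Operation: repeat 4 times
Concatenation: 'fe' + 'fe' + 'fe' + 'fe'
Result: fefefefe


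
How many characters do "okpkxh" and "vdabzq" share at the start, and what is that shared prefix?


String 1: 'okpkxh'
String 2: 'vdabzq'
Compare position by position:
pos 0: 'o' vs 'v' differ -> stop
Longest common prefix: "" (length 0)


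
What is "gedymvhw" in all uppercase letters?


Input string: 'gedymvhw'
Operation: convert each letter to uppercase
Mapping: 'g'->'G', 'e'->'E', 'd'->'D', 'y'->'Y', 'm'->'M', 'v'->'V', 'h'->'H', 'w'->'W'
Result: GEDYMVHW


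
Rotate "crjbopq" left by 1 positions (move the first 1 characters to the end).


Input: 'crjbopq', shift = 1
Operation: split at index 1 and swap parts
Front part s[0:1] = 'c'
Back part s[1:] = 'rjbopq'
Rotated = back + front = 'rjbopq' + 'c'
Result: rjbopqc


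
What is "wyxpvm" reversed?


Input string: 'wyxpvm'
Operation: reverse character order
Original order: 'w' -> 'y' -> 'x' -> 'p' -> 'v' -> 'm'
Reversed order: 'm' -> 'v' -> 'p' -> 'x' -> 'y' -> 'w'
Result: mvpxyw


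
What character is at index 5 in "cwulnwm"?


Input string: 'cwulnwm'
Operation: get character at index 5
Index mapping: s[0]='c', s[1]='w', s[2]='u', s[3]='l', s[4]='n', s[5]='w'
Result: 'w'


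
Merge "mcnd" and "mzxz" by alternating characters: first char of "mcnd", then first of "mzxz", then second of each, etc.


String 1: 'mcnd'
String 2: 'mzxz'
Operation: alternate characters
Pairs: 'm'+'m', 'c'+'z', 'n'+'x', 'd'+'z'
Result: mmcznxdz


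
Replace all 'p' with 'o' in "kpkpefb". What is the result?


Input string: 'kpkpefb'
Operation: replace 'p' with 'o'
Positions of 'p': 1, 3
After replacement: kokoefb


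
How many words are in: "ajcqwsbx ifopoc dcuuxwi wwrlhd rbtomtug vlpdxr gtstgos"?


Input string: 'ajcqwsbx ifopoc dcuuxwi wwrlhd rbtomtug vlpdxr gtstgos'
Operation: split by spaces
Words found: 'ajcqwsbx', 'ifopoc', 'dcuuxwi', 'wwrlhd', 'rbtomtug', 'vlpdxr', 'gtstgos'
Word count: 7


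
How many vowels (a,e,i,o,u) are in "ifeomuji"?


Input string: 'ifeomuji'
Operation: count vowels (a, e, i, o, u)
Scan: s[0]='i' (vowel), s[1]='f', s[2]='e' (vowel), s[3]='o' (vowel), s[4]='m', s[5]='u' (vowel), s[6]='j', s[7]='i' (vowel)
Vowels found: 5
Result: 5


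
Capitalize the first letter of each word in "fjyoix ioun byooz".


Input string: 'fjyoix ioun byooz'
Operation: capitalize first letter of each word
Word transformations: 'fjyoix'->'Fjyoix', 'ioun'->'Ioun', 'byooz'->'Byooz'
Result: Fjyoix Ioun Byooz


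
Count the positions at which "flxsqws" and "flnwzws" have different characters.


String 1: 'flxsqws'
String 2: 'flnwzws'
Compare each position: pos 0: 'f'=='f', pos 1: 'l'=='l', pos 2: 'x'!='n', pos 3: 's'!='w', pos 4: 'q'!='z', pos 5: 'w'=='w', pos 6: 's'=='s'
Differing positions: 3
Hamming distance: 3


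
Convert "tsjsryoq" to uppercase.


Input string: 'tsjsryoq'
Operation: convert each letter to uppercase
Mapping: 't'->'T', 's'->'S', 'j'->'J', 's'->'S', 'r'->'R', 'y'->'Y', 'o'->'O', 'q'->'Q'
Result: TSJSRYOQ


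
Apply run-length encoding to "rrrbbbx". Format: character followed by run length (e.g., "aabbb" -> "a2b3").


Input: 'rrrbbbx'
Operation: identify consecutive runs
Runs: 'rrr' -> r3, 'bbb' -> b3, 'x' -> x1
Encoded: r3b3x1


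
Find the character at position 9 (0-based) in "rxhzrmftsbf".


Input string: 'rxhzrmftsbf'
Operation: get character at index 9
Index mapping: s[0]='r', s[1]='x', s[2]='h', s[3]='z', s[4]='r', s[5]='m', s[6]='f', s[7]='t', s[8]='s', s[9]='b'
Result: 'b'


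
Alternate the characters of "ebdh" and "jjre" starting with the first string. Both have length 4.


String 1: 'ebdh'
String 2: 'jjre'
Operation: alternate characters
Pairs: 'e'+'j', 'b'+'j', 'd'+'r', 'h'+'e'
Result: ejbjdrhe


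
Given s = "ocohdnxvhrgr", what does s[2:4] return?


Input string: 'ocohdnxvhrgr'
Operation: slice [2:4]
Extract characters: s[2]='o', s[3]='h'
Result: oh


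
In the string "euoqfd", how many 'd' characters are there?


Input string: 'euoqfd'
Target character: 'd'
Scan each position: s[5]='d'
Matches found at indices: 5
Total: 1


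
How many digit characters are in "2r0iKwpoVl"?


Input string: '2r0iKwpoVl'
Operation: count digit characters (0-9)
Scan: '2'(digit), 'r', '0'(digit), 'i', 'K', 'w', 'p', 'o', 'V', 'l'
Digits found: 2
Result: 2


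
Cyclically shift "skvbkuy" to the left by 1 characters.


Input: 'skvbkuy', shift = 1
Operation: split at index 1 and swap parts
Front part s[0:1] = 's'
Back part s[1:] = 'kvbkuy'
Rotated = back + front = 'kvbkuy' + 's'
Result: kvbkuys


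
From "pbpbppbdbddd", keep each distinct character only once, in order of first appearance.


Input: 'pbpbppbdbddd'
Operation: keep first occurrence of each character
Scan: s[0]='p' new -> keep; s[1]='b' new -> keep; s[2]='p' seen -> skip; s[3]='b' seen -> skip; s[4]='p' seen -> skip; s[5]='p' seen -> skip; s[6]='b' seen -> skip; s[7]='d' new -> keep; s[8]='b' seen -> skip; s[9]='d' seen -> skip; s[10]='d' seen -> skip; s[11]='d' seen -> skip
Result: pbd


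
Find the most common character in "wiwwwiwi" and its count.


Input: 'wiwwwiwi'
Operation: tally each character
Counts: 'i':3, 'w':5
Maximum: 'w' appears 5 times


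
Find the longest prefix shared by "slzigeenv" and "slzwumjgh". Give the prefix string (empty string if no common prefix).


String 1: 'slzigeenv'
String 2: 'slzwumjgh'
Compare position by position:
pos 0: 's' vs 's' match
pos 1: 'l' vs 'l' match
pos 2: 'z' vs 'z' match
pos 3: 'i' vs 'w' differ -> stop
Longest common prefix: "slz" (length 3)


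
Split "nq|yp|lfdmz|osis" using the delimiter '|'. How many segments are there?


Input string: 'nq|yp|lfdmz|osis'
Delimiter: '|'
Split result: 'nq', 'yp', 'lfdmz', 'osis'
Number of parts: 4


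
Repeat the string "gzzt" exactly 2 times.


Input string: 'gzzt'
Operation: repeat 2 times
Concatenation: 'gzzt' + 'gzzt'
Result: gzztgzzt


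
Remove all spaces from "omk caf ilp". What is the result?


Input string: 'omk caf ilp'
Operation: remove all spaces
Words: 'omk', 'caf', 'ilp'
Join without spaces: omkcafilp


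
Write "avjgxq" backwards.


Input string: 'avjgxq'
Operation: reverse character order
Original order: 'a' -> 'v' -> 'j' -> 'g' -> 'x' -> 'q'
Reversed order: 'q' -> 'x' -> 'g' -> 'j' -> 'v' -> 'a'
Result: qxgjva


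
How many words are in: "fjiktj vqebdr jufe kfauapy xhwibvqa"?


Input string: 'fjiktj vqebdr jufe kfauapy xhwibvqa'
Operation: split by spaces
Words found: 'fjiktj', 'vqebdr', 'jufe', 'kfauapy', 'xhwibvqa'
Word count: 5


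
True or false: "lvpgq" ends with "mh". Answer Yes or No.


Input string: 'lvpgq'
Suffix to check: 'mh'
Last 2 characters of input: 'gq'
Match: False
Result: No


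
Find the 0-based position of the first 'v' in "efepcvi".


Input string: 'efepcvi'
Target: 'v'
Scanning left to right: s[0]='e', s[1]='f', s[2]='e', s[3]='p', s[4]='c', s[5]='v'
First match at index: 5


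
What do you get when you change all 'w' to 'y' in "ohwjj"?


Input string: 'ohwjj'
Operation: replace 'w' with 'y'
Positions of 'w': 2
After replacement: ohyjj


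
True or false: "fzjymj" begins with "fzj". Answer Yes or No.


Input string: 'fzjymj'
Prefix to check: 'fzj'
First 3 characters of input: 'fzj'
Match: True
Result: Yes


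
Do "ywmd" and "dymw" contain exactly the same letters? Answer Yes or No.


String 1: 'ywmd' -> sorted: 'dmwy'
String 2: 'dymw' -> sorted: 'dmwy'
Compare sorted forms: 'dmwy' == 'dmwy'
Anagram: Yes


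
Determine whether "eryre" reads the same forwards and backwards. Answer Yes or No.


Input string: 'eryre'
Reversed: 'eryre'
Compare pairs: s[0]='e' vs s[4]='e' (match), s[1]='r' vs s[3]='r' (match)
Palindrome: Yes


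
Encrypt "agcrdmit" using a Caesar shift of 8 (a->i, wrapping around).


Input: 'agcrdmit', shift = 8
Operation: for each letter, (position + 8) mod 26
Mapping: 'a'(0+8=8)->'i', 'g'(6+8=14)->'o', 'c'(2+8=10)->'k', 'r'(17+8=25)->'z', 'd'(3+8=11)->'l', 'm'(12+8=20)->'u', 'i'(8+8=16)->'q', 't'(19+8=27, 27 mod 26=1)->'b'
Result: iokzluqb


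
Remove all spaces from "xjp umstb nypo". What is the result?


Input string: 'xjp umstb nypo'
Operation: remove all spaces
Words: 'xjp', 'umstb', 'nypo'
Join without spaces: xjpumstbnypo


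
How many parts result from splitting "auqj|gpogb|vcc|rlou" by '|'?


Input string: 'auqj|gpogb|vcc|rlou'
Delimiter: '|'
Split result: 'auqj', 'gpogb', 'vcc', 'rlou'
Number of parts: 4


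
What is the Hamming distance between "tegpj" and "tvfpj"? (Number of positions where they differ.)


String 1: 'tegpj'
String 2: 'tvfpj'
Compare each position: pos 0: 't'=='t', pos 1: 'e'!='v', pos 2: 'g'!='f', pos 3: 'p'=='p', pos 4: 'j'=='j'
Differing positions: 2
Hamming distance: 2


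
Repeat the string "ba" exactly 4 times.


Input string: 'ba'
Operation: repeat 4 times
Concatenation: 'ba' + 'ba' + 'ba' + 'ba'
Result: babababa


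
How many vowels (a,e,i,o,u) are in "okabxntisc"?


Input string: 'okabxntisc'
Operation: count vowels (a, e, i, o, u)
Scan: s[0]='o' (vowel), s[1]='k', s[2]='a' (vowel), s[3]='b', s[4]='x', s[5]='n', s[6]='t', s[7]='i' (vowel), s[8]='s', s[9]='c'
Vowels found: 3
Result: 3


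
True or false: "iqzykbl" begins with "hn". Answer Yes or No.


Input string: 'iqzykbl'
Prefix to check: 'hn'
First 2 characters of input: 'iq'
Match: False
Result: No


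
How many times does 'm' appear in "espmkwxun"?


Input string: 'espmkwxun'
Target character: 'm'
Scan each position: s[3]='m'
Matches found at indices: 3
Total: 1


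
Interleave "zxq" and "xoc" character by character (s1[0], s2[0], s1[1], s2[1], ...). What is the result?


String 1: 'zxq'
String 2: 'xoc'
Operation: alternate characters
Pairs: 'z'+'x', 'x'+'o', 'q'+'c'
Result: zxxoqc


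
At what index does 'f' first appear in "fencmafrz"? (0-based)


Input string: 'fencmafrz'
Target: 'f'
Scanning left to right: s[0]='f'
First match at index: 0


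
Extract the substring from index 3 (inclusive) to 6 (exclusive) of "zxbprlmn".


Input string: 'zxbprlmn'
Operation: slice [3:6]
Extract characters: s[3]='p', s[4]='r', s[5]='l'
Result: prl


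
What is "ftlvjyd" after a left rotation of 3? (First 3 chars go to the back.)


Input: 'ftlvjyd', shift = 3
Operation: split at index 3 and swap parts
Front part s[0:3] = 'ftl'
Back part s[3:] = 'vjyd'
Rotated = back + front = 'vjyd' + 'ftl'
Result: vjydftl


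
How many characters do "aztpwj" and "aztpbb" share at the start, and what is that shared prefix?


String 1: 'aztpwj'
String 2: 'aztpbb'
Compare position by position:
pos 0: 'a' vs 'a' match
pos 1: 'z' vs 'z' match
pos 2: 't' vs 't' match
pos 3: 'p' vs 'p' match
pos 4: 'w' vs 'b' differ -> stop
Longest common prefix: "aztp" (length 4)


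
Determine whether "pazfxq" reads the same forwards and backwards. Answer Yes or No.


Input string: 'pazfxq'
Reversed: 'qxfzap'
Compare pairs: s[0]='p' vs s[5]='q' (mismatch), s[1]='a' vs s[4]='x' (mismatch), s[2]='z' vs s[3]='f' (mismatch)
Palindrome: No


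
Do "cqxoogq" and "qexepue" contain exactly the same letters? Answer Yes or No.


String 1: 'cqxoogq' -> sorted: 'cgooqqx'
String 2: 'qexepue' -> sorted: 'eeepqux'
Compare sorted forms: 'cgooqqx' != 'eeepqux'
Anagram: No


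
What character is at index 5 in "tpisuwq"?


Input string: 'tpisuwq'
Operation: get character at index 5
Index mapping: s[0]='t', s[1]='p', s[2]='i', s[3]='s', s[4]='u', s[5]='w'
Result: 'w'


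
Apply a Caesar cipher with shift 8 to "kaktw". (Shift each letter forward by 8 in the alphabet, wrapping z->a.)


Input: 'kaktw', shift = 8
Operation: for each letter, (position + 8) mod 26
Mapping: 'k'(10+8=18)->'s', 'a'(0+8=8)->'i', 'k'(10+8=18)->'s', 't'(19+8=27, 27 mod 26=1)->'b', 'w'(22+8=30, 30 mod 26=4)->'e'
Result: sisbe


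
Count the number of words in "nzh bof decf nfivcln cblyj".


Input string: 'nzh bof decf nfivcln cblyj'
Operation: split by spaces
Words found: 'nzh', 'bof', 'decf', 'nfivcln', 'cblyj'
Word count: 5


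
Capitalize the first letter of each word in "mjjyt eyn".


Input string: 'mjjyt eyn'
Operation: capitalize first letter of each word
Word transformations: 'mjjyt'->'Mjjyt', 'eyn'->'Eyn'
Result: Mjjyt Eyn


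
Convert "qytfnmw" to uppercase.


Input string: 'qytfnmw'
Operation: convert each letter to uppercase
Mapping: 'q'->'Q', 'y'->'Y', 't'->'T', 'f'->'F', 'n'->'N', 'm'->'M', 'w'->'W'
Result: QYTFNMW


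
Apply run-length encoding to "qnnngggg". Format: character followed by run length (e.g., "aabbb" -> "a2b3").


Input: 'qnnngggg'
Operation: identify consecutive runs
Runs: 'q' -> q1, 'nnn' -> n3, 'gggg' -> g4
Encoded: q1n3g4


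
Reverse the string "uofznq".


Input string: 'uofznq'
Operation: reverse character order
Original order: 'u' -> 'o' -> 'f' -> 'z' -> 'n' -> 'q'
Reversed order: 'q' -> 'n' -> 'z' -> 'f' -> 'o' -> 'u'
Result: qnzfou


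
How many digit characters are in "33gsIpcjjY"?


Input string: '33gsIpcjjY'
Operation: count digit characters (0-9)
Scan: '3'(digit), '3'(digit), 'g', 's', 'I', 'p', 'c', 'j', 'j', 'Y'
Digits found: 2
Result: 2


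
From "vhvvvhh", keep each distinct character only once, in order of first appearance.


Input: 'vhvvvhh'
Operation: keep first occurrence of each character
Scan: s[0]='v' new -> keep; s[1]='h' new -> keep; s[2]='v' seen -> skip; s[3]='v' seen -> skip; s[4]='v' seen -> skip; s[5]='h' seen -> skip; s[6]='h' seen -> skip
Result: vh


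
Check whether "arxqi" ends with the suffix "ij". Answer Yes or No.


Input string: 'arxqi'
Suffix to check: 'ij'
Last 2 characters of input: 'qi'
Match: False
Result: No


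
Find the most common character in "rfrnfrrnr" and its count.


Input: 'rfrnfrrnr'
Operation: tally each character
Counts: 'f':2, 'n':2, 'r':5
Maximum: 'r' appears 5 times


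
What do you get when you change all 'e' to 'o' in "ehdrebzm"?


Input string: 'ehdrebzm'
Operation: replace 'e' with 'o'
Positions of 'e': 0, 4
After replacement: ohdrobzm


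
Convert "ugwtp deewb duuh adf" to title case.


Input string: 'ugwtp deewb duuh adf'
Operation: capitalize first letter of each word
Word transformations: 'ugwtp'->'Ugwtp', 'deewb'->'Deewb', 'duuh'->'Duuh', 'adf'->'Adf'
Result: Ugwtp Deewb Duuh Adf


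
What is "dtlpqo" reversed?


Input string: 'dtlpqo'
Operation: reverse character order
Original order: 'd' -> 't' -> 'l' -> 'p' -> 'q' -> 'o'
Reversed order: 'o' -> 'q' -> 'p' -> 'l' -> 't' -> 'd'
Result: oqpltd


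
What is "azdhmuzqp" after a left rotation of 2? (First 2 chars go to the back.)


Input: 'azdhmuzqp', shift = 2
Operation: split at index 2 and swap parts
Front part s[0:2] = 'az'
Back part s[2:] = 'dhmuzqp'
Rotated = back + front = 'dhmuzqp' + 'az'
Result: dhmuzqpaz


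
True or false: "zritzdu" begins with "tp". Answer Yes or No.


Input string: 'zritzdu'
Prefix to check: 'tp'
First 2 characters of input: 'zr'
Match: False
Result: No


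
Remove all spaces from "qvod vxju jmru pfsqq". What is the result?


Input string: 'qvod vxju jmru pfsqq'
Operation: remove all spaces
Words: 'qvod', 'vxju', 'jmru', 'pfsqq'
Join without spaces: qvodvxjujmrupfsqq


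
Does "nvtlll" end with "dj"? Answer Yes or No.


Input string: 'nvtlll'
Suffix to check: 'dj'
Last 2 characters of input: 'll'
Match: False
Result: No


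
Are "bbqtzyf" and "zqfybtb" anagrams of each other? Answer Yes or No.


String 1: 'bbqtzyf' -> sorted: 'bbfqtyz'
String 2: 'zqfybtb' -> sorted: 'bbfqtyz'
Compare sorted forms: 'bbfqtyz' == 'bbfqtyz'
Anagram: Yes


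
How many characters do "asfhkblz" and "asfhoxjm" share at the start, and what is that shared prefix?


String 1: 'asfhkblz'
String 2: 'asfhoxjm'
Compare position by position:
pos 0: 'a' vs 'a' match
pos 1: 's' vs 's' match
pos 2: 'f' vs 'f' match
pos 3: 'h' vs 'h' match
pos 4: 'k' vs 'o' differ -> stop
Longest common prefix: "asfh" (length 4)


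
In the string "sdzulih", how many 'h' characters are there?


Input string: 'sdzulih'
Target character: 'h'
Scan each position: s[6]='h'
Matches found at indices: 6
Total: 1


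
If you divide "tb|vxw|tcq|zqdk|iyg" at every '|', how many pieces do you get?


Input string: 'tb|vxw|tcq|zqdk|iyg'
Delimiter: '|'
Split result: 'tb', 'vxw', 'tcq', 'zqdk', 'iyg'
Number of parts: 5


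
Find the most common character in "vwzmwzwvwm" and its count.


Input: 'vwzmwzwvwm'
Operation: tally each character
Counts: 'm':2, 'v':2, 'w':4, 'z':2
Maximum: 'w' appears 4 times


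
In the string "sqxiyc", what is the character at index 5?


Input string: 'sqxiyc'
Operation: get character at index 5
Index mapping: s[0]='s', s[1]='q', s[2]='x', s[3]='i', s[4]='y', s[5]='c'
Result: 'c'


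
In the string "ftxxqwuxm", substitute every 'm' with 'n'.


Input string: 'ftxxqwuxm'
Operation: replace 'm' with 'n'
Positions of 'm': 8
After replacement: ftxxqwuxn


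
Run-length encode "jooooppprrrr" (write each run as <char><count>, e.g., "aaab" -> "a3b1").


Input: 'jooooppprrrr'
Operation: identify consecutive runs
Runs: 'j' -> j1, 'oooo' -> o4, 'ppp' -> p3, 'rrrr' -> r4
Encoded: j1o4p3r4


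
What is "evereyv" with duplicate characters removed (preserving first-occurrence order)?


Input: 'evereyv'
Operation: keep first occurrence of each character
Scan: s[0]='e' new -> keep; s[1]='v' new -> keep; s[2]='e' seen -> skip; s[3]='r' new -> keep; s[4]='e' seen -> skip; s[5]='y' new -> keep; s[6]='v' seen -> skip
Result: evry


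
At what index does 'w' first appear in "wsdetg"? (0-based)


Input string: 'wsdetg'
Target: 'w'
Scanning left to right: s[0]='w'
First match at index: 0


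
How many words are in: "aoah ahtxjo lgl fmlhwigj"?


Input string: 'aoah ahtxjo lgl fmlhwigj'
Operation: split by spaces
Words found: 'aoah', 'ahtxjo', 'lgl', 'fmlhwigj'
Word count: 4


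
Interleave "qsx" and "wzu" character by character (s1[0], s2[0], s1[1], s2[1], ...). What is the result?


String 1: 'qsx'
String 2: 'wzu'
Operation: alternate characters
Pairs: 'q'+'w', 's'+'z', 'x'+'u'
Result: qwszxu


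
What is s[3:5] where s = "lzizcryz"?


Input string: 'lzizcryz'
Operation: slice [3:5]
Extract characters: s[3]='z', s[4]='c'
Result: zc


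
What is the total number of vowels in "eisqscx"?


Input string: 'eisqscx'
Operation: count vowels (a, e, i, o, u)
Scan: s[0]='e' (vowel), s[1]='i' (vowel), s[2]='s', s[3]='q', s[4]='s', s[5]='c', s[6]='x'
Vowels found: 2
Result: 2
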